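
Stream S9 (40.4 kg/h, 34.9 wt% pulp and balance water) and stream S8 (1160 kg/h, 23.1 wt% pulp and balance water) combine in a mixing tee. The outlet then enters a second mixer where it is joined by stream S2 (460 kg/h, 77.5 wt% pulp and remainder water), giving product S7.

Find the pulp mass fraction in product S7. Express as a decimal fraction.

Overall, product flow = 1660.4 kg/h.
pulp in = 40.4×0.349 + 1160×0.231 + 460×0.775 = 638.56 kg/h.
pulp fraction in S7 = 0.385.

0.385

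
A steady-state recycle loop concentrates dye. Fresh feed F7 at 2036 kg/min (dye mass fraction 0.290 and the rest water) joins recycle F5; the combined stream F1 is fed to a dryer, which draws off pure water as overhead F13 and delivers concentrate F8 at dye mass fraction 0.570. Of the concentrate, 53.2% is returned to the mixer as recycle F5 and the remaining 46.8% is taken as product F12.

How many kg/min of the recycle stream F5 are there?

Overall dye balance (none leaves overhead): dye in fresh feed = dye in product, i.e. 2036×0.290 = (1−0.532)·F8·0.570.
F8 = 590.44/(0.570×0.468) = 2213.4 kg/min.
Recycle F5 = 0.532×2213.4 = 1177.5 kg/min.

1178 kg/min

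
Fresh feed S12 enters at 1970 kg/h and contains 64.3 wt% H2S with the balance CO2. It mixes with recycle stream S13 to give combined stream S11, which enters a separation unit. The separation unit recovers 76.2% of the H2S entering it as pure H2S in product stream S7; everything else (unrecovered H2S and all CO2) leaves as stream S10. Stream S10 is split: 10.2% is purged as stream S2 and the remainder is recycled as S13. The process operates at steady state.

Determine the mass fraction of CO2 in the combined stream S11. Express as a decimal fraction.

CO2 enters only via S12 and leaves only via the purge: 1970×0.357 = 0.102×(CO2 in S10), and the separation unit passes all CO2, so CO2 in S11 = CO2 in S10 = 6895 kg/h.
H2S in S11: m_A = 1970×0.643 + (1−0.102)·(1−0.762)·m_A, so m_A = 1266.7/0.7863 = 1611 kg/h.
S11 = 1611 + 6895 = 8506 kg/h.
CO2 fraction in S11 = 6895/8506 = 0.811.

0.811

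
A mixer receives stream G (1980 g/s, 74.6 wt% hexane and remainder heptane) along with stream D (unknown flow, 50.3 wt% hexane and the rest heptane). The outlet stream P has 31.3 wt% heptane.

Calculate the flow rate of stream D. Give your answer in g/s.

634.9 g/s

Let D be the unknown flow. Total out = 1980 + D.
heptane balance: 502.92 + 0.497·D = 0.313·(1980 + D)
(0.497 − 0.313)·D = 0.313×1980 − 502.92 = 116.82
D = 116.82 / 0.184 = 634.89 g/s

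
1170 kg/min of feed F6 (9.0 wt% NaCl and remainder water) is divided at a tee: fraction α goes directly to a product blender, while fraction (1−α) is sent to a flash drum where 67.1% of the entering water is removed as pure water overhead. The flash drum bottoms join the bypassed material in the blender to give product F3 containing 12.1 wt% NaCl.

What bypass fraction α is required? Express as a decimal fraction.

All 1170×0.090 = 105.3 kg/min of NaCl reaches F3, so F3 = 105.3/0.121 = 870.25 kg/min and vapour = 299.75 kg/min.
The evaporator receives (1−α)·1170 of feed at 0.910 water and removes 0.671 of that water:
0.671×0.910×(1−α)×1170 = 299.75
(1−α) = 299.75/714.41 = 0.4196;  α = 0.5804.

0.580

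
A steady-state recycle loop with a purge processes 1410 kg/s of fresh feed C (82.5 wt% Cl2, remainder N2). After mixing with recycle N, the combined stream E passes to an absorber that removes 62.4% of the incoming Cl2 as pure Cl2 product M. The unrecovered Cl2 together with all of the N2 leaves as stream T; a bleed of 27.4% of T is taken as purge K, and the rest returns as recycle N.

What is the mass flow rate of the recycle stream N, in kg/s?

N2 enters only via C and leaves only via the purge: 1410×0.175 = 0.274×(N2 in T), and the absorber passes all N2, so N2 in E = N2 in T = 900.55 kg/s.
Cl2 in E: m_A = 1410×0.825 + (1−0.274)·(1−0.624)·m_A, so m_A = 1163.2/0.7270 = 1600 kg/s.
T = (1−0.624)×1600 + 900.55 = 1502.2 kg/s.
Recycle N = (1−0.274)×1502.2 = 1090.6 kg/s.

1091 kg/s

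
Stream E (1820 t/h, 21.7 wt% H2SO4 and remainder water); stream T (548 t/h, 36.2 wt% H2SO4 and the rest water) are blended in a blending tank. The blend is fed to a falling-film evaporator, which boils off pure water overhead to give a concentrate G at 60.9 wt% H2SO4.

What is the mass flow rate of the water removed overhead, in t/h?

H2SO4 entering = 1820×0.217 + 548×0.362 = 593.32 t/h.
All H2SO4 reports to G, so G = 593.32/0.609 = 974.25 t/h.
Total feed = 2368 t/h; overhead = 2368 − 974.25 = 1393.8 t/h.

1394 t/h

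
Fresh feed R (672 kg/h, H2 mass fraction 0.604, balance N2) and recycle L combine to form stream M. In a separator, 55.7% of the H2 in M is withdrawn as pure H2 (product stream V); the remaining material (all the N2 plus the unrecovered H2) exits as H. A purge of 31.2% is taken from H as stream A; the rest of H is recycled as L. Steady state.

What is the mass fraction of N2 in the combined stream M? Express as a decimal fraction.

N2 enters only via R and leaves only via the purge: 672×0.396 = 0.312×(N2 in H), and the separator passes all N2, so N2 in M = N2 in H = 852.92 kg/h.
H2 in M: m_A = 672×0.604 + (1−0.312)·(1−0.557)·m_A, so m_A = 405.89/0.6952 = 583.83 kg/h.
M = 583.83 + 852.92 = 1436.8 kg/h.
N2 fraction in M = 852.92/1436.8 = 0.594.

0.594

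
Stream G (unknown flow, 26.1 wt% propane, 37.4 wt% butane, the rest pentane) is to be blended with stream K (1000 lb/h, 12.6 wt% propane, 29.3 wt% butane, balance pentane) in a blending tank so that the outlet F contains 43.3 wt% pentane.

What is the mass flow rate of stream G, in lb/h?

Let G be the unknown flow. Total out = 1000 + G.
pentane balance: 581 + 0.365·G = 0.433·(1000 + G)
(0.365 − 0.433)·G = 0.433×1000 − 581 = -148
G = -148 / -0.068 = 2176.5 lb/h

2176 lb/h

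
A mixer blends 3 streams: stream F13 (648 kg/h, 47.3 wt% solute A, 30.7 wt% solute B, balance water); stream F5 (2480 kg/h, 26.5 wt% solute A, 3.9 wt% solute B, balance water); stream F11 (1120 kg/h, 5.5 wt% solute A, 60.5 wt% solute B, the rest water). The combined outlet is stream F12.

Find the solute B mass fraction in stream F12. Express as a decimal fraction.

0.2291

Total flow out = 648 + 2480 + 1120 = 4248 kg/h.
solute B in = 648×0.307 + 2480×0.039 + 1120×0.605 = 973.26 kg/h.
solute B mass fraction in F12 = 973.26/4248 = 0.2291.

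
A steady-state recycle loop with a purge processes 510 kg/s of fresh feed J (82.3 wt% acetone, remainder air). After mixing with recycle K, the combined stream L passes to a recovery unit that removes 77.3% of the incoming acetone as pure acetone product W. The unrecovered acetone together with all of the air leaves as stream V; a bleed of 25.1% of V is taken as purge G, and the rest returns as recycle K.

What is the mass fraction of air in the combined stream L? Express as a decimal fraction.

air enters only via J and leaves only via the purge: 510×0.177 = 0.251×(air in V), and the recovery unit passes all air, so air in L = air in V = 359.64 kg/s.
acetone in L: m_A = 510×0.823 + (1−0.251)·(1−0.773)·m_A, so m_A = 419.73/0.8300 = 505.71 kg/s.
L = 505.71 + 359.64 = 865.35 kg/s.
air fraction in L = 359.64/865.35 = 0.416.

0.416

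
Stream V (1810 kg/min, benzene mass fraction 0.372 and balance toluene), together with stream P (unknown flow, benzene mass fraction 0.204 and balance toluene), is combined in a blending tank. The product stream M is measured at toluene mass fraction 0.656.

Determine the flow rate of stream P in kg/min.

362 kg/min

Let P be the unknown flow. Total out = 1810 + P.
toluene balance: 1136.7 + 0.796·P = 0.656·(1810 + P)
(0.796 − 0.656)·P = 0.656×1810 − 1136.7 = 50.68
P = 50.68 / 0.140 = 362 kg/min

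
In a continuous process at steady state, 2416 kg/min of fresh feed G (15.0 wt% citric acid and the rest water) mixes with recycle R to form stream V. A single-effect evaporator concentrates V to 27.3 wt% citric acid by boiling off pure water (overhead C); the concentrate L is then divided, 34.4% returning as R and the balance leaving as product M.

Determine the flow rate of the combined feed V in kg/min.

Overall citric acid balance (none leaves overhead): citric acid in fresh feed = citric acid in product, i.e. 2416×0.150 = (1−0.344)·L·0.273.
L = 362.4/(0.273×0.656) = 2023.6 kg/min.
Recycle R = 0.344×2023.6 = 696.11 kg/min.
Combined feed V = 2416 + 696.11 = 3112.1 kg/min.

3112 kg/min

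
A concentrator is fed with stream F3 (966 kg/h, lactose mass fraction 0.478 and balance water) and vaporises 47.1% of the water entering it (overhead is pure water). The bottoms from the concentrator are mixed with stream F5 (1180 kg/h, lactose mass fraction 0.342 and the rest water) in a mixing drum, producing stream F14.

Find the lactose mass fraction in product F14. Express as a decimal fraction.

Vapour removed = 0.471×0.522×966 = 237.5 kg/h; concentrate = 728.5 kg/h.
lactose reaching the mixer = 461.75 (from concentrate) + 1180×0.342 = 865.31 kg/h.
Product flow = 728.5 + 1180 = 1908.5 kg/h; lactose fraction = 0.453.

0.453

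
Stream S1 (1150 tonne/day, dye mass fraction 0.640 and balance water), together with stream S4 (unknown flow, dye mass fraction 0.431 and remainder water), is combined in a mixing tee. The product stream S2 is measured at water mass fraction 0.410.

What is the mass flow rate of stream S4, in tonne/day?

Let S4 be the unknown flow. Total out = 1150 + S4.
water balance: 414 + 0.569·S4 = 0.410·(1150 + S4)
(0.569 − 0.410)·S4 = 0.410×1150 − 414 = 57.5
S4 = 57.5 / 0.159 = 361.64 tonne/day

361.6 tonne/day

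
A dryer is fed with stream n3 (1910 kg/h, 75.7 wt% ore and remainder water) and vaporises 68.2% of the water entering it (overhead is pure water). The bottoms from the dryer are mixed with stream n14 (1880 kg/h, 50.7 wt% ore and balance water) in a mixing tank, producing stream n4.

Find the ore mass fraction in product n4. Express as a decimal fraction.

Vapour removed = 0.682×0.243×1910 = 316.54 kg/h; concentrate = 1593.5 kg/h.
ore reaching the mixer = 1445.9 (from concentrate) + 1880×0.507 = 2399 kg/h.
Product flow = 1593.5 + 1880 = 3473.5 kg/h; ore fraction = 0.6907.

0.6907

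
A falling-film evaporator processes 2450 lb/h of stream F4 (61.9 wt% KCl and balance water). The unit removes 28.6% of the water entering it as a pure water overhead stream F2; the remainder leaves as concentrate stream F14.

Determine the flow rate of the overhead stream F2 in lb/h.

267 lb/h

water entering = 2450×0.381 = 933.45 lb/h; overhead removed = 0.286×933.45 = 266.97 lb/h.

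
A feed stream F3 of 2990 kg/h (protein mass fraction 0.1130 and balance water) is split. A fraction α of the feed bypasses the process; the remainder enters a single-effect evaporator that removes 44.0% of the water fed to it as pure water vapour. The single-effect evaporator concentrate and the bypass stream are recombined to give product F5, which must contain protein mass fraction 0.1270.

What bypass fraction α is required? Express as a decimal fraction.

0.718

All 2990×0.113 = 337.87 kg/h of protein reaches F5, so F5 = 337.87/0.127 = 2660.4 kg/h and vapour = 329.61 kg/h.
The evaporator receives (1−α)·2990 of feed at 0.887 water and removes 0.440 of that water:
0.440×0.887×(1−α)×2990 = 329.61
(1−α) = 329.61/1166.9 = 0.2825;  α = 0.7175.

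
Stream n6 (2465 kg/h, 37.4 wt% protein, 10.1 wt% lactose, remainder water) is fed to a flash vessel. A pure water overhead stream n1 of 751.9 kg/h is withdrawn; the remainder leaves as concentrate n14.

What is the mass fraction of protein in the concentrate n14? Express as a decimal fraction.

protein is not removed: 2465×0.374 = 921.91 kg/h of protein enters n14.
Concentrate = 2465 − 751.9 = 1713.1 kg/h.
Mass fraction = 921.91/1713.1 = 0.538.

0.538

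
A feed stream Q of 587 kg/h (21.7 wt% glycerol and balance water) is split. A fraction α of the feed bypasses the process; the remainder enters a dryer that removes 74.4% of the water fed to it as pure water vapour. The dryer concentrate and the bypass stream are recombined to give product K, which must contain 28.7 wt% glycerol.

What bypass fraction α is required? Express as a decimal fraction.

All 587×0.217 = 127.38 kg/h of glycerol reaches K, so K = 127.38/0.287 = 443.83 kg/h and vapour = 143.17 kg/h.
The evaporator receives (1−α)·587 of feed at 0.783 water and removes 0.744 of that water:
0.744×0.783×(1−α)×587 = 143.17
(1−α) = 143.17/341.96 = 0.4187;  α = 0.5813.

0.581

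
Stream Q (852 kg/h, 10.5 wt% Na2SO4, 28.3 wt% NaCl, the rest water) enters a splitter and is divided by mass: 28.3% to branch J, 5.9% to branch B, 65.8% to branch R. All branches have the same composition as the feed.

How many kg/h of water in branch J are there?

147.6 kg/h

Branch J total = 0.283×852 = 241.12 kg/h.
water in J = 0.612×241.12 = 147.56 kg/h.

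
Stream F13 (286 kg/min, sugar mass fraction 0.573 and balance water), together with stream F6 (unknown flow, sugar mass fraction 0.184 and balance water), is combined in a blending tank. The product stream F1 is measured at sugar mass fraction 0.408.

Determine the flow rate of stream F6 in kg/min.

Let F6 be the unknown flow. Total out = 286 + F6.
sugar balance: 163.88 + 0.184·F6 = 0.408·(286 + F6)
(0.184 − 0.408)·F6 = 0.408×286 − 163.88 = -47.19
F6 = -47.19 / -0.224 = 210.67 kg/min

210.7 kg/min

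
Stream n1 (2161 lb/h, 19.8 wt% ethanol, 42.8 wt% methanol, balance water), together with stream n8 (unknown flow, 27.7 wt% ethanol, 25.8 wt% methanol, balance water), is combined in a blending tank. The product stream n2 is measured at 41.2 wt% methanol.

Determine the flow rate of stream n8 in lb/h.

Let n8 be the unknown flow. Total out = 2161 + n8.
methanol balance: 924.91 + 0.258·n8 = 0.412·(2161 + n8)
(0.258 − 0.412)·n8 = 0.412×2161 − 924.91 = -34.576
n8 = -34.576 / -0.154 = 224.52 lb/h

224.5 lb/h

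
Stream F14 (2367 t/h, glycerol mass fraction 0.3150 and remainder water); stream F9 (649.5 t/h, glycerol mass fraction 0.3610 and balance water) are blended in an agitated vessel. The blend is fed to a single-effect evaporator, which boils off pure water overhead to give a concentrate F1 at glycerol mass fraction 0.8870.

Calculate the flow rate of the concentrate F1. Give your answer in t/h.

glycerol entering = 2367×0.315 + 649.5×0.361 = 980.07 t/h.
All glycerol reports to F1, so F1 = 980.07/0.887 = 1104.9 t/h.

1105 t/h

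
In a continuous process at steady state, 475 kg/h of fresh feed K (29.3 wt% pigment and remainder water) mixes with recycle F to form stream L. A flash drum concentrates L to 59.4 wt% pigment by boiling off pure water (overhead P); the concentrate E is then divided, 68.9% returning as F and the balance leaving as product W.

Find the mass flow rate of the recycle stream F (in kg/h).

519.1 kg/h

Overall pigment balance (none leaves overhead): pigment in fresh feed = pigment in product, i.e. 475×0.293 = (1−0.689)·E·0.594.
E = 139.17/(0.594×0.311) = 753.38 kg/h.
Recycle F = 0.689×753.38 = 519.08 kg/h.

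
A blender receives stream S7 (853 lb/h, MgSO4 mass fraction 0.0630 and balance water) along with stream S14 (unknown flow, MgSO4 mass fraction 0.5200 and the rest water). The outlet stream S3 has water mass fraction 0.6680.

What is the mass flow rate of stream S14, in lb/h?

1221 lb/h

Let S14 be the unknown flow. Total out = 853 + S14.
water balance: 799.26 + 0.480·S14 = 0.668·(853 + S14)
(0.480 − 0.668)·S14 = 0.668×853 − 799.26 = -229.46
S14 = -229.46 / -0.188 = 1220.5 lb/h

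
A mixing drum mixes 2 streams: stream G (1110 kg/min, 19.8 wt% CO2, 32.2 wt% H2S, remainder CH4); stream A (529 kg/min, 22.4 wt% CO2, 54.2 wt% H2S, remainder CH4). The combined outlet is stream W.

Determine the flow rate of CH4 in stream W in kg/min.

CH4 out = CH4 in = 1110×0.480 + 529×0.234 = 656.59 kg/min.

656.6 kg/min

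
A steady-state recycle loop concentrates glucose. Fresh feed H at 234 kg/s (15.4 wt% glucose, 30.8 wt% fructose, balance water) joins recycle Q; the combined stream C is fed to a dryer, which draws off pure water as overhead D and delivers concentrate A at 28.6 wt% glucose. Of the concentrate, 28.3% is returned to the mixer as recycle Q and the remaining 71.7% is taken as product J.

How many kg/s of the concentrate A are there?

Overall glucose balance (none leaves overhead): glucose in fresh feed = glucose in product, i.e. 234×0.154 = (1−0.283)·A·0.286.
A = 36.036/(0.286×0.717) = 175.73 kg/s.

175.7 kg/s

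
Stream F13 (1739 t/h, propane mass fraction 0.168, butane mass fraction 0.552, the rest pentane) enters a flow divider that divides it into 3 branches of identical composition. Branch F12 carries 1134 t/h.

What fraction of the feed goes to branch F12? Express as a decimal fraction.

0.652

Fraction to F12 = 1134/1739 = 0.6521.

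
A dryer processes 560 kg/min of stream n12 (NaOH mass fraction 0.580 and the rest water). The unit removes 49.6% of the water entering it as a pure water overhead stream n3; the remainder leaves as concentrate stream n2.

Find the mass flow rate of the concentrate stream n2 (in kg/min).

water entering = 560×0.420 = 235.2 kg/min; overhead removed = 0.496×235.2 = 116.66 kg/min.
Concentrate = 560 − 116.66 = 443.34 kg/min.

443.3 kg/min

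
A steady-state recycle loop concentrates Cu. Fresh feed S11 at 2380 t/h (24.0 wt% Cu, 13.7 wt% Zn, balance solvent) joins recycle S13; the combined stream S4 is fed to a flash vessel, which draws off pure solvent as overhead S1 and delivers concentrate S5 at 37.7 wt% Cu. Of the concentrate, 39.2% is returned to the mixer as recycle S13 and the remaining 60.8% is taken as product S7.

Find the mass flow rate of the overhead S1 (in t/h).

864.9 t/h

Overall Cu balance (none leaves overhead): Cu in fresh feed = Cu in product, i.e. 2380×0.240 = (1−0.392)·S5·0.377.
S5 = 571.2/(0.377×0.608) = 2492 t/h.
Recycle S13 = 0.392×2492 = 976.85 t/h.
Combined feed S4 = 2380 + 976.85 = 3356.9 t/h.
Overhead S1 = S4 − S5 = 3356.9 − 2492 = 864.88 t/h.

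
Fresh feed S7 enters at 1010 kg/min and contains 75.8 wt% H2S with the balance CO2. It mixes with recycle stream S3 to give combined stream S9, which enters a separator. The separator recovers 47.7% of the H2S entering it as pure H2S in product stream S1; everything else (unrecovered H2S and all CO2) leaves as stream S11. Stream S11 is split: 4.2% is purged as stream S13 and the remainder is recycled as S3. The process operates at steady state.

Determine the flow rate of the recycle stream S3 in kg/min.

6344 kg/min

CO2 enters only via S7 and leaves only via the purge: 1010×0.242 = 0.042×(CO2 in S11), and the separator passes all CO2, so CO2 in S9 = CO2 in S11 = 5819.5 kg/min.
H2S in S9: m_A = 1010×0.758 + (1−0.042)·(1−0.477)·m_A, so m_A = 765.58/0.4990 = 1534.3 kg/min.
S11 = (1−0.477)×1534.3 + 5819.5 = 6622 kg/min.
Recycle S3 = (1−0.042)×6622 = 6343.9 kg/min.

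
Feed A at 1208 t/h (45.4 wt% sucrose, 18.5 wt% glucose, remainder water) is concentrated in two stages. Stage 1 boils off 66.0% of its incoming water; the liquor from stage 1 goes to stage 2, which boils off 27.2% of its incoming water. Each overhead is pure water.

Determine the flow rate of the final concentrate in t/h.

water in feed = 1208×0.361 = 436.09 t/h.
After stage 1: water left = (1−0.660)×436.09 = 148.27; stream total = 920.18 t/h.
After stage 2: water left = (1−0.272)×148.27 = 107.94; final concentrate = 879.85 t/h.

879.9 t/h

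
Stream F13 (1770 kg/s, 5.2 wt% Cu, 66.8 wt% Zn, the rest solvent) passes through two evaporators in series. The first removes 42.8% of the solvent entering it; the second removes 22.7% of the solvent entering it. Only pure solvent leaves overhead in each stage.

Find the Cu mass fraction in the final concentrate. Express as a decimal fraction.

0.062

solvent in feed = 1770×0.280 = 495.6 kg/s.
After stage 1: solvent left = (1−0.428)×495.6 = 283.48; stream total = 1557.9 kg/s.
After stage 2: solvent left = (1−0.227)×283.48 = 219.13; final concentrate = 1493.5 kg/s.
Cu fraction = 92.04/1493.5 = 0.062.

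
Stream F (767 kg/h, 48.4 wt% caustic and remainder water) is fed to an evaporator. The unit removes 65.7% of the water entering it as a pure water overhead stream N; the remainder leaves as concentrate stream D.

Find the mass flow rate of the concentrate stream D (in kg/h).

water entering = 767×0.516 = 395.77 kg/h; overhead removed = 0.657×395.77 = 260.02 kg/h.
Concentrate = 767 − 260.02 = 506.98 kg/h.

507 kg/h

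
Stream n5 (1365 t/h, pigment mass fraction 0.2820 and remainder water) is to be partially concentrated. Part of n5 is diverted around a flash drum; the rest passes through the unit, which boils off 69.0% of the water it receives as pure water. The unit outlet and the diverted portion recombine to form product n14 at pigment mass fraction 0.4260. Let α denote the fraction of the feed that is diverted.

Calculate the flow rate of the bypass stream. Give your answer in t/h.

All 1365×0.282 = 384.93 t/h of pigment reaches n14, so n14 = 384.93/0.426 = 903.59 t/h and vapour = 461.41 t/h.
The evaporator receives (1−α)·1365 of feed at 0.718 water and removes 0.690 of that water:
0.690×0.718×(1−α)×1365 = 461.41
(1−α) = 461.41/676.25 = 0.6823;  α = 0.3177.
Bypass flow = 0.3177×1365 = 433.65 t/h.

433.7 t/h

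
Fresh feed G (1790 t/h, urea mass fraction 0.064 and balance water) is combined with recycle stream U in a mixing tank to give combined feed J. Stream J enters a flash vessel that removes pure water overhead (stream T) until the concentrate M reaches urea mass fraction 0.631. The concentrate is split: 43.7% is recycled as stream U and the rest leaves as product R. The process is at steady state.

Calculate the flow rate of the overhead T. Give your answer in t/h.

1608 t/h

Overall urea balance (none leaves overhead): urea in fresh feed = urea in product, i.e. 1790×0.064 = (1−0.437)·M·0.631.
M = 114.56/(0.631×0.563) = 322.47 t/h.
Recycle U = 0.437×322.47 = 140.92 t/h.
Combined feed J = 1790 + 140.92 = 1930.9 t/h.
Overhead T = J − M = 1930.9 − 322.47 = 1608.4 t/h.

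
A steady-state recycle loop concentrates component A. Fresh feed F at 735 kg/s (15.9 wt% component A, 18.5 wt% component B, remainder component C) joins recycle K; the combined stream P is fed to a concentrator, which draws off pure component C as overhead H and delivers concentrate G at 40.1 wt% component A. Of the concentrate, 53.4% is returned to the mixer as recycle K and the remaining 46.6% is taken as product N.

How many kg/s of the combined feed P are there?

1069 kg/s

Overall component A balance (none leaves overhead): component A in fresh feed = component A in product, i.e. 735×0.159 = (1−0.534)·G·0.401.
G = 116.86/(0.401×0.466) = 625.39 kg/s.
Recycle K = 0.534×625.39 = 333.96 kg/s.
Combined feed P = 735 + 333.96 = 1069 kg/s.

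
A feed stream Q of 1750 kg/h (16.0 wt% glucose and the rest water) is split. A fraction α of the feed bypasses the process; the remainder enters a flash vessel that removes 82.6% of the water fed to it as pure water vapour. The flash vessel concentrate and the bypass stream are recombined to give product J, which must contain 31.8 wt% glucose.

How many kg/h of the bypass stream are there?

496.8 kg/h

All 1750×0.160 = 280 kg/h of glucose reaches J, so J = 280/0.318 = 880.5 kg/h and vapour = 869.5 kg/h.
The evaporator receives (1−α)·1750 of feed at 0.840 water and removes 0.826 of that water:
0.826×0.840×(1−α)×1750 = 869.5
(1−α) = 869.5/1214.2 = 0.7161;  α = 0.2839.
Bypass flow = 0.2839×1750 = 496.83 kg/h.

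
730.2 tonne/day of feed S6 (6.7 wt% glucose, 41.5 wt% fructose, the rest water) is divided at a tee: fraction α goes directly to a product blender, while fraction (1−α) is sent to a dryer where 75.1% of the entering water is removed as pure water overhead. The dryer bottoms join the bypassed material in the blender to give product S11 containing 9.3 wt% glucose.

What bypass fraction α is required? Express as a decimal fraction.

0.281

All 730.2×0.067 = 48.923 tonne/day of glucose reaches S11, so S11 = 48.923/0.093 = 526.06 tonne/day and vapour = 204.14 tonne/day.
The evaporator receives (1−α)·730.2 of feed at 0.518 water and removes 0.751 of that water:
0.751×0.518×(1−α)×730.2 = 204.14
(1−α) = 204.14/284.06 = 0.7187;  α = 0.2813.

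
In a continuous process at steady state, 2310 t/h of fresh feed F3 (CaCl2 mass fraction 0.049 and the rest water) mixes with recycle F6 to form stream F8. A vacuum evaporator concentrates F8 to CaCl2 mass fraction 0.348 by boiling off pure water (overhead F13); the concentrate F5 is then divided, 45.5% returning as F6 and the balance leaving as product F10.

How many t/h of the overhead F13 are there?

Overall CaCl2 balance (none leaves overhead): CaCl2 in fresh feed = CaCl2 in product, i.e. 2310×0.049 = (1−0.455)·F5·0.348.
F5 = 113.19/(0.348×0.545) = 596.8 t/h.
Recycle F6 = 0.455×596.8 = 271.55 t/h.
Combined feed F8 = 2310 + 271.55 = 2581.5 t/h.
Overhead F13 = F8 − F5 = 2581.5 − 596.8 = 1984.7 t/h.

1985 t/h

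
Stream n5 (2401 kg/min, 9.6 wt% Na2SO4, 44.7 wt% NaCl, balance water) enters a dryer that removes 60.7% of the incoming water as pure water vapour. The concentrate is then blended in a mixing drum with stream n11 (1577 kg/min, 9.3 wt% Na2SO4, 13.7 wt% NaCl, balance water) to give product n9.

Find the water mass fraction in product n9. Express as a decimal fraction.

Vapour removed = 0.607×0.457×2401 = 666.03 kg/min; concentrate = 1735 kg/min.
water reaching the mixer = 431.22 (from concentrate) + 1577×0.770 = 1645.5 kg/min.
Product flow = 1735 + 1577 = 3312 kg/min; water fraction = 0.497.

0.497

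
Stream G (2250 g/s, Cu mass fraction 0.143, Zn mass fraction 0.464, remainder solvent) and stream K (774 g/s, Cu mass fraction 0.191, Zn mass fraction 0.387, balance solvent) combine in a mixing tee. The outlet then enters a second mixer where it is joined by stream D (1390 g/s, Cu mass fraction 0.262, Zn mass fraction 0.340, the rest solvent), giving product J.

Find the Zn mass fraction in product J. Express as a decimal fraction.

0.411

Overall, product flow = 4414 g/s.
Zn in = 2250×0.464 + 774×0.387 + 1390×0.340 = 1816.1 g/s.
Zn fraction in J = 0.411.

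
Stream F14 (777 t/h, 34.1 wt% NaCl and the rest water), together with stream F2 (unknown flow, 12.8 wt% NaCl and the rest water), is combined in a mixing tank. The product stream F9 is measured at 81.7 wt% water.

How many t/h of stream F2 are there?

Let F2 be the unknown flow. Total out = 777 + F2.
water balance: 512.04 + 0.872·F2 = 0.817·(777 + F2)
(0.872 − 0.817)·F2 = 0.817×777 − 512.04 = 122.77
F2 = 122.77 / 0.055 = 2232.1 t/h

2232 t/h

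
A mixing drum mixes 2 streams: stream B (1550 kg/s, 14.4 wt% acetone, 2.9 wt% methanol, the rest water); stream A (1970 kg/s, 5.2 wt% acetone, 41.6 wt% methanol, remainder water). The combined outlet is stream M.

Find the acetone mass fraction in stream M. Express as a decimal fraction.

0.093

Total flow out = 1550 + 1970 = 3520 kg/s.
acetone in = 1550×0.144 + 1970×0.052 = 325.64 kg/s.
acetone mass fraction in M = 325.64/3520 = 0.093.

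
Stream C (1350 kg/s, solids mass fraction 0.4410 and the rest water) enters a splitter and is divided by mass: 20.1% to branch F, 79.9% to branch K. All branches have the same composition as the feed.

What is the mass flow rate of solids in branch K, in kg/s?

475.7 kg/s

Branch K total = 0.799×1350 = 1078.7 kg/s.
solids in K = 0.441×1078.7 = 475.68 kg/s.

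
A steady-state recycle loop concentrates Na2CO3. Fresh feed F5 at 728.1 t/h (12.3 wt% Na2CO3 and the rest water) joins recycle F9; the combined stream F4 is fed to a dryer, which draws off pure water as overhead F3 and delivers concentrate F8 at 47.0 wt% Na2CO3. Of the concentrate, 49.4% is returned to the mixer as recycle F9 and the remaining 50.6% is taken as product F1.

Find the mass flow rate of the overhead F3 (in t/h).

Overall Na2CO3 balance (none leaves overhead): Na2CO3 in fresh feed = Na2CO3 in product, i.e. 728.1×0.123 = (1−0.494)·F8·0.470.
F8 = 89.556/(0.470×0.506) = 376.57 t/h.
Recycle F9 = 0.494×376.57 = 186.03 t/h.
Combined feed F4 = 728.1 + 186.03 = 914.13 t/h.
Overhead F3 = F4 − F8 = 914.13 − 376.57 = 537.55 t/h.

537.6 t/h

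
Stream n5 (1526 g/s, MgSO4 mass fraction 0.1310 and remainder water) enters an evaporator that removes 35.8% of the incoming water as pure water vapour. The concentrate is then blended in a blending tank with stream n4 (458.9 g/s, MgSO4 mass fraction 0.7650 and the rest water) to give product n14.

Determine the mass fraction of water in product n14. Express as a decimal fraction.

0.6352

Vapour removed = 0.358×0.869×1526 = 474.74 g/s; concentrate = 1051.3 g/s.
water reaching the mixer = 851.35 (from concentrate) + 458.9×0.235 = 959.19 g/s.
Product flow = 1051.3 + 458.9 = 1510.2 g/s; water fraction = 0.6352.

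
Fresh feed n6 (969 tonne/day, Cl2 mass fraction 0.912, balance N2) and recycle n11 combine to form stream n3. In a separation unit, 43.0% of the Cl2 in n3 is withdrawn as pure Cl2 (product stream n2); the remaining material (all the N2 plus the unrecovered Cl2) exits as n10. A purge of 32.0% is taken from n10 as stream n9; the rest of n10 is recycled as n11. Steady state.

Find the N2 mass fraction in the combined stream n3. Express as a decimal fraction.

0.156

N2 enters only via n6 and leaves only via the purge: 969×0.088 = 0.320×(N2 in n10), and the separation unit passes all N2, so N2 in n3 = N2 in n10 = 266.47 tonne/day.
Cl2 in n3: m_A = 969×0.912 + (1−0.320)·(1−0.430)·m_A, so m_A = 883.73/0.6124 = 1443.1 tonne/day.
n3 = 1443.1 + 266.47 = 1709.5 tonne/day.
N2 fraction in n3 = 266.47/1709.5 = 0.156.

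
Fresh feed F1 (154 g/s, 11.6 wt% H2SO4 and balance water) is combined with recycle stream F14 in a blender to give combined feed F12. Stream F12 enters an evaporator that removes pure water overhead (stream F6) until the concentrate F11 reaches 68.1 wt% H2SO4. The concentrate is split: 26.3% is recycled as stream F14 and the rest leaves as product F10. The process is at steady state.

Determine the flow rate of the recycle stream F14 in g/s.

Overall H2SO4 balance (none leaves overhead): H2SO4 in fresh feed = H2SO4 in product, i.e. 154×0.116 = (1−0.263)·F11·0.681.
F11 = 17.864/(0.681×0.737) = 35.593 g/s.
Recycle F14 = 0.263×35.593 = 9.3609 g/s.

9.361 g/s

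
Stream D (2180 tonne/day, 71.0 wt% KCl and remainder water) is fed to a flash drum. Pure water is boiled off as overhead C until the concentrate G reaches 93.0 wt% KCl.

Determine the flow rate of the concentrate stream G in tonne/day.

1664 tonne/day

KCl is conserved: 2180×0.710 = 1547.8 tonne/day all reports to the concentrate.
Concentrate = 1547.8/(target fraction) = 1664.3 tonne/day.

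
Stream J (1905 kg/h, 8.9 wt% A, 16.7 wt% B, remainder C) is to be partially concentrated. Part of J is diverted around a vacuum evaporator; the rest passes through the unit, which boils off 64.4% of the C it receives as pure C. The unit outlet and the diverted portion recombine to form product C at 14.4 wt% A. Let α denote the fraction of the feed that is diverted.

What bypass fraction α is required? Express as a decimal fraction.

0.203

All 1905×0.089 = 169.54 kg/h of A reaches C, so C = 169.54/0.144 = 1177.4 kg/h and vapour = 727.6 kg/h.
The evaporator receives (1−α)·1905 of feed at 0.744 C and removes 0.644 of that C:
0.644×0.744×(1−α)×1905 = 727.6
(1−α) = 727.6/912.75 = 0.7972;  α = 0.2028.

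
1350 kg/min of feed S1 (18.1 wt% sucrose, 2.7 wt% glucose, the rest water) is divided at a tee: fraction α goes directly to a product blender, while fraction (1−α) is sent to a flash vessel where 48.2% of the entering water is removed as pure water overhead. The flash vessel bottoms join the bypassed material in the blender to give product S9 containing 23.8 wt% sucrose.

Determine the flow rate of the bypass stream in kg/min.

503 kg/min

All 1350×0.181 = 244.35 kg/min of sucrose reaches S9, so S9 = 244.35/0.238 = 1026.7 kg/min and vapour = 323.32 kg/min.
The evaporator receives (1−α)·1350 of feed at 0.792 water and removes 0.482 of that water:
0.482×0.792×(1−α)×1350 = 323.32
(1−α) = 323.32/515.35 = 0.6274;  α = 0.3726.
Bypass flow = 0.3726×1350 = 503.05 kg/min.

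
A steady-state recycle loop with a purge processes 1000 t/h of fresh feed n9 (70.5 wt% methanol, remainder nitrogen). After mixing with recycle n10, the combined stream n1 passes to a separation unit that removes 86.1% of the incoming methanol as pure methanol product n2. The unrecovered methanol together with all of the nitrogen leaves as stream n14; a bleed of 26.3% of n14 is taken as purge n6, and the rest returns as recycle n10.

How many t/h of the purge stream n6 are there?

323.7 t/h

nitrogen enters only via n9 and leaves only via the purge: 1000×0.295 = 0.263×(nitrogen in n14), and the separation unit passes all nitrogen, so nitrogen in n1 = nitrogen in n14 = 1121.7 t/h.
methanol in n1: m_A = 1000×0.705 + (1−0.263)·(1−0.861)·m_A, so m_A = 705/0.8976 = 785.47 t/h.
n14 = (1−0.861)×785.47 + 1121.7 = 1230.9 t/h.
Purge n6 = 0.263×1230.9 = 323.71 t/h.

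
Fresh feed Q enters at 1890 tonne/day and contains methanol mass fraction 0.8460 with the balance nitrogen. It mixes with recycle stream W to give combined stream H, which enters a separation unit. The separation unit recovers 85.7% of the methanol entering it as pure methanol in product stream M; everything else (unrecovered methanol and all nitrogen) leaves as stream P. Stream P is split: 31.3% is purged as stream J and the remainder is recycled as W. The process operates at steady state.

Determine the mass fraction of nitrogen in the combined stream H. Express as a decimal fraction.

0.3440

nitrogen enters only via Q and leaves only via the purge: 1890×0.154 = 0.313×(nitrogen in P), and the separation unit passes all nitrogen, so nitrogen in H = nitrogen in P = 929.9 tonne/day.
methanol in H: m_A = 1890×0.846 + (1−0.313)·(1−0.857)·m_A, so m_A = 1598.9/0.9018 = 1773.1 tonne/day.
H = 1773.1 + 929.9 = 2703 tonne/day.
nitrogen fraction in H = 929.9/2703 = 0.3440.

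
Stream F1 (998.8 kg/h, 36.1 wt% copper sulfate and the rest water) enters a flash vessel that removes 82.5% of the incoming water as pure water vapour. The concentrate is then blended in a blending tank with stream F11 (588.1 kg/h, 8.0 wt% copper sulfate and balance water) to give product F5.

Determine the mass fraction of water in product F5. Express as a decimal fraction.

0.6156

Vapour removed = 0.825×0.639×998.8 = 526.54 kg/h; concentrate = 472.26 kg/h.
water reaching the mixer = 111.69 (from concentrate) + 588.1×0.920 = 652.74 kg/h.
Product flow = 472.26 + 588.1 = 1060.4 kg/h; water fraction = 0.6156.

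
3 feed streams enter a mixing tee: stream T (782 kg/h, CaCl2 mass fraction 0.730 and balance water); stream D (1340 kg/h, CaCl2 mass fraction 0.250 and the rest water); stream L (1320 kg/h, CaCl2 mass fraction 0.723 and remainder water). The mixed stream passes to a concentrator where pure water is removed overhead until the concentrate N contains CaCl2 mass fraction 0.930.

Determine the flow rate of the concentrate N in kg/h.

2000 kg/h

CaCl2 entering = 782×0.730 + 1340×0.250 + 1320×0.723 = 1860.2 kg/h.
All CaCl2 reports to N, so N = 1860.2/0.930 = 2000.2 kg/h.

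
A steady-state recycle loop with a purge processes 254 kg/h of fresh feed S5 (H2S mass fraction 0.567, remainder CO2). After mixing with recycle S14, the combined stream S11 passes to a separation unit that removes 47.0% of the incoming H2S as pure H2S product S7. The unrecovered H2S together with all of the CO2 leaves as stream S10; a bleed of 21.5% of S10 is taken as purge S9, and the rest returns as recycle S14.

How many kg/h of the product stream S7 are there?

H2S in S11: m_A = 254×0.567 + (1−0.215)·(1−0.470)·m_A, so m_A = 144.02/0.5839 = 246.63 kg/h.
Product S7 = 0.470×246.63 = 115.91 kg/h.

115.9 kg/h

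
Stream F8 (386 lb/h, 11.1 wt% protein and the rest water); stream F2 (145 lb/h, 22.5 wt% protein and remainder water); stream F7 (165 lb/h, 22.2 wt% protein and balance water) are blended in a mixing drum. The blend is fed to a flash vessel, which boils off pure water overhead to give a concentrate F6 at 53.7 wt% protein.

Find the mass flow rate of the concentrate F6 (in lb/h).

208.8 lb/h

protein entering = 386×0.111 + 145×0.225 + 165×0.222 = 112.1 lb/h.
All protein reports to F6, so F6 = 112.1/0.537 = 208.75 lb/h.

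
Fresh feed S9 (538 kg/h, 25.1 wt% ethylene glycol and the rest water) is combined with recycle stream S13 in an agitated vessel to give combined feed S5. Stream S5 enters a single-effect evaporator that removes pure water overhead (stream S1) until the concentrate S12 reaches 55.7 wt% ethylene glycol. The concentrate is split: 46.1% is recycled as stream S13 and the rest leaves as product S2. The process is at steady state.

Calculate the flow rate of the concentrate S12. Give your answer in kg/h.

449.8 kg/h

Overall ethylene glycol balance (none leaves overhead): ethylene glycol in fresh feed = ethylene glycol in product, i.e. 538×0.251 = (1−0.461)·S12·0.557.
S12 = 135.04/(0.557×0.539) = 449.79 kg/h.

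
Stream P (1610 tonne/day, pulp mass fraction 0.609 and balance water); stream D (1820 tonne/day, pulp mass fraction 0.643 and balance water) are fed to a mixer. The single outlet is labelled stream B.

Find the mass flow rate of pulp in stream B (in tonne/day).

2151 tonne/day

pulp out = pulp in = 1610×0.609 + 1820×0.643 = 2150.8 tonne/day.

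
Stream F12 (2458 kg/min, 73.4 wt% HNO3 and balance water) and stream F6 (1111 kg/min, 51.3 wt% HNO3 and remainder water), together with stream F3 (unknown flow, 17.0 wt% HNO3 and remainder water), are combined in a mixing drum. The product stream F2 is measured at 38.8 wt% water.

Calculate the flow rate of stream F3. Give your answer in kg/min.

Let F3 be the unknown flow. Total out = 3569 + F3.
water balance: 1194.9 + 0.830·F3 = 0.388·(3569 + F3)
(0.830 − 0.388)·F3 = 0.388×3569 − 1194.9 = 189.89
F3 = 189.89 / 0.442 = 429.61 kg/min

429.6 kg/min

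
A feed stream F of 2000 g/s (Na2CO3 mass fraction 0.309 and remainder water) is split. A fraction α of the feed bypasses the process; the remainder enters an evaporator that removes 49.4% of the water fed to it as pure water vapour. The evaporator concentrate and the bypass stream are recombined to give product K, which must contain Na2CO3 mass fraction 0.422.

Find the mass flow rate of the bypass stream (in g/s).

431.1 g/s

All 2000×0.309 = 618 g/s of Na2CO3 reaches K, so K = 618/0.422 = 1464.5 g/s and vapour = 535.55 g/s.
The evaporator receives (1−α)·2000 of feed at 0.691 water and removes 0.494 of that water:
0.494×0.691×(1−α)×2000 = 535.55
(1−α) = 535.55/682.71 = 0.7844;  α = 0.2156.
Bypass flow = 0.2156×2000 = 431.12 g/s.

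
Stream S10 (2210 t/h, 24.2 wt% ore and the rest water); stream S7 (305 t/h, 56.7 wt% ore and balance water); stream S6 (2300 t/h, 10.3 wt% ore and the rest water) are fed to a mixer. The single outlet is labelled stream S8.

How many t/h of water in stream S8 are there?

water out = water in = 2210×0.758 + 305×0.433 + 2300×0.897 = 3870.3 t/h.

3870 t/h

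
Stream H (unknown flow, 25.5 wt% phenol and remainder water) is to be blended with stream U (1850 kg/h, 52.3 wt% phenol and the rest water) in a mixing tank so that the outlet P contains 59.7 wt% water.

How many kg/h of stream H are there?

Let H be the unknown flow. Total out = 1850 + H.
water balance: 882.45 + 0.745·H = 0.597·(1850 + H)
(0.745 − 0.597)·H = 0.597×1850 − 882.45 = 222
H = 222 / 0.148 = 1500 kg/h

1500 kg/h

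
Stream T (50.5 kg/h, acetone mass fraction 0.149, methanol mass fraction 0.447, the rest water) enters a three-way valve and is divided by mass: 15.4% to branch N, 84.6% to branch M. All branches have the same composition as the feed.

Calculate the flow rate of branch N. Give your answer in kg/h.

Branch N flow = 0.154×50.5 = 7.777 kg/h.

7.777 kg/h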